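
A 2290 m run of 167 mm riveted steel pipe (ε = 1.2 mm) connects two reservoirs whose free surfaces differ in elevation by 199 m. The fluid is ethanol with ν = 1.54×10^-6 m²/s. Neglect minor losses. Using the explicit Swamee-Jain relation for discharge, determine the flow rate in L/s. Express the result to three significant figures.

Q ≈ 63.2 L/s

Swamee-Jain (Type II): Q = -0.965·√(gD⁵h_f/L)·ln[ε/(3.7D) + √(3.17ν²L/(gD³h_f))]
√(gD⁵h_f/L) = √(9.81·0.167⁵·199/2290) = 0.01052
ε/(3.7D) = 0.00194; √(3.17ν²L/(gD³h_f)) = 4.35×10^-5
Q = -0.965·0.01052·ln(0.001986) = 0.06318 m³/s
Check: V = 2.88 m/s, Re = 3.13×10^5, f = 0.03436, h_f = 200 m ≈ 199 m ✓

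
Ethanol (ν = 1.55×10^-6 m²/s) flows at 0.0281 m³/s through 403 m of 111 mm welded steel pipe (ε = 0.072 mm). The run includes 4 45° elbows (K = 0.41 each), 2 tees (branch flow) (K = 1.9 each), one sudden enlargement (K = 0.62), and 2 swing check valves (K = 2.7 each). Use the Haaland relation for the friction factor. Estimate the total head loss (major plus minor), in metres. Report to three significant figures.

V = 4Q/(πD²) = 2.904 m/s; V²/2g = 0.4298 m
Re = 2.08×10^5, ε/D = 6.49×10^-4 → f = 0.01933 (Haaland)
Major: h_f = f(L/D)·V²/2g = 0.01933·3631·0.4298 = 30.16 m
Minor: ΣK = 11.5; h_m = ΣK·V²/2g = 4.925 m
Total H_L = 30.16 + 4.925 = 35.08 m

H_L ≈ 35.1 m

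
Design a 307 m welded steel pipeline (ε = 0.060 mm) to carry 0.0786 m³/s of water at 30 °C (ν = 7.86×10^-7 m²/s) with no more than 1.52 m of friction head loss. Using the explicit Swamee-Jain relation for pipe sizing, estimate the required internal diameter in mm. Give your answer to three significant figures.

D ≈ 281 mm

Swamee-Jain (Type III): D = 0.66·[ε^1.25·(LQ²/(gh_f))^4.75 + ν·Q^9.4·(L/(gh_f))^5.2]^0.04
LQ²/(gh_f) = 0.1272; L/(gh_f) = 20.59
Term 1 = ε^1.25·(…)^4.75 = 2.94×10^-10; Term 2 = ν·Q^9.4·(…)^5.2 = 2.20×10^-10
D = 0.66·(2.94×10^-10 + 2.20×10^-10)^0.04 = 0.2805 m = 281 mm
Check: V = 1.27 m/s, Re = 4.54×10^5, f = 0.01577, h_f = 1.42 m ≈ 1.52 m ✓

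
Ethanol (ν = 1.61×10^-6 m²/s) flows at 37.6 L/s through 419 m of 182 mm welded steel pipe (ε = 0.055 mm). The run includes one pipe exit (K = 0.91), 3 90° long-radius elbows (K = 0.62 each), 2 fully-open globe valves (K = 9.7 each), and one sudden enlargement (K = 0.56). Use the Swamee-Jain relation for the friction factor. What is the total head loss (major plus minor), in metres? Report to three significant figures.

V = 4Q/(πD²) = 1.445 m/s; V²/2g = 0.1065 m
Re = 1.63×10^5, ε/D = 3.02×10^-4 → f = 0.01824 (Swamee-Jain)
Major: h_f = f(L/D)·V²/2g = 0.01824·2302·0.1065 = 4.470 m
Minor: ΣK = 22.7; h_m = ΣK·V²/2g = 2.420 m
Total H_L = 4.470 + 2.420 = 6.890 m

H_L ≈ 6.89 m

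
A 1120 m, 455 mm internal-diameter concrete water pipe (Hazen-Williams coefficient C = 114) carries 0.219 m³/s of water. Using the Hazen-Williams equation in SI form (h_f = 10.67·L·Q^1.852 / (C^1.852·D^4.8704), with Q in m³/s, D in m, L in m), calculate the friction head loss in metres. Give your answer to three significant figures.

h_f ≈ 5.15 m

h_f = 10.67·1120·0.219^1.852 / (114^1.852·0.455^4.8704) = 5.154 m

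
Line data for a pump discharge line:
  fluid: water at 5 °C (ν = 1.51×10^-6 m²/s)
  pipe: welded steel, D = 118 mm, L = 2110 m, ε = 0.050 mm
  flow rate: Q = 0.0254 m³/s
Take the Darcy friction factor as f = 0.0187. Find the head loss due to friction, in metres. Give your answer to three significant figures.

h_f ≈ 91.9 m

V = 4Q/(πD²) = 4·0.0254/(π·0.118²) = 2.323 m/s
h_f = f(L/D)V²/(2g) = 0.01870·(2110/0.118)·2.323²/(2·9.81) = 91.94 m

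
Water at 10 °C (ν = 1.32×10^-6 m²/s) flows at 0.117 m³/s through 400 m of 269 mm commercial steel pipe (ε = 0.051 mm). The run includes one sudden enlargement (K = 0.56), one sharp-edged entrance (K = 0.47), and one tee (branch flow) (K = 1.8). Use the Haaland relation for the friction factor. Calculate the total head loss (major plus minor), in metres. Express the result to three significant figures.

H_L ≈ 5.57 m

V = 4Q/(πD²) = 2.059 m/s; V²/2g = 0.2160 m
Re = 4.20×10^5, ε/D = 1.90×10^-4 → f = 0.01543 (Haaland)
Major: h_f = f(L/D)·V²/2g = 0.01543·1487·0.2160 = 4.957 m
Minor: ΣK = 2.83; h_m = ΣK·V²/2g = 0.6113 m
Total H_L = 4.957 + 0.6113 = 5.569 m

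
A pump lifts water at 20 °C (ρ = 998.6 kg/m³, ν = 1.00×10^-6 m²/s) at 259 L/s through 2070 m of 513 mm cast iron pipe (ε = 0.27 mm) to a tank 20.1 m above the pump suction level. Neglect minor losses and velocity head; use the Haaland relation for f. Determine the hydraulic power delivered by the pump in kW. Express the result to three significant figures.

V = 4Q/(πD²) = 1.253 m/s; Re = 6.43×10^5; ε/D = 5.26×10^-4; f = 0.01757
h_f = f(L/D)V²/2g = 5.675 m
Total head H = z + h_f = 20.1 + 5.675 = 25.77 m
P_hyd = ρgQH = 998.6·9.81·0.259·25.77 = 65.40 kW

P_hyd ≈ 65.4 kW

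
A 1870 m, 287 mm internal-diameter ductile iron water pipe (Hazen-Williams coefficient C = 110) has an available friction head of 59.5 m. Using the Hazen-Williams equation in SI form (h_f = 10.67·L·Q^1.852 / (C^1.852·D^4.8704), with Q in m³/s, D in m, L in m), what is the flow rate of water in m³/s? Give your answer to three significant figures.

Q ≈ 0.179 m³/s

Rearranging: Q = [h_f·C^1.852·D^4.8704 / (10.67·L)]^(1/1.852)
Q = [59.5·110^1.852·0.287^4.8704 / (10.67·1870)]^0.540 = 0.1787 m³/s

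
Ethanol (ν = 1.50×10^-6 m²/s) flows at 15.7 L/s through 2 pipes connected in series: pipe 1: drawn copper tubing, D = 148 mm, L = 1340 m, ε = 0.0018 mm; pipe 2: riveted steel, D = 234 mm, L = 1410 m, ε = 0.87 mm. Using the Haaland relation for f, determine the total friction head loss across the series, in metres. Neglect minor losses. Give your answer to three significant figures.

H ≈ 8.23 m

Pipe 1: V = 0.9126 m/s, Re = 9.00×10^4, ε/D = 1.22×10^-5, f = 0.01826, h_1 = f(L/D)V²/2g = 7.019 m
Pipe 2: V = 0.3651 m/s, Re = 5.70×10^4, ε/D = 0.00372, f = 0.02962, h_2 = f(L/D)V²/2g = 1.212 m
Series → Q common, losses add: H = Σh = 8.231 m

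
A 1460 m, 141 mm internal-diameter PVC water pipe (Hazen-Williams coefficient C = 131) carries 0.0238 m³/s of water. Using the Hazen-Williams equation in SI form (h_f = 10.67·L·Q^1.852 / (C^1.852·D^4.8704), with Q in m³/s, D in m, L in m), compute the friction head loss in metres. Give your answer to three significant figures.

h_f = 10.67·1460·0.0238^1.852 / (131^1.852·0.141^4.8704) = 25.61 m

h_f ≈ 25.6 m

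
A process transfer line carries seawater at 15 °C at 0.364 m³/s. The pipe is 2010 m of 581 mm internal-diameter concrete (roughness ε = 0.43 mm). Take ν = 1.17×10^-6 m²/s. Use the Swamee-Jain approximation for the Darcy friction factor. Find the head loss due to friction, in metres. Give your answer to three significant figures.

V = 4Q/(πD²) = 4·0.364/(π·0.581²) = 1.373 m/s
Re = VD/ν = 1.373·0.581/1.17×10^-6 = 6.82×10^5 → turbulent
ε/D = 0.43/581 = 7.40×10^-4
Swamee-Jain: f = 0.01893
h_f = f(L/D)V²/(2g) = 0.01893·(2010/0.581)·1.373²/(2·9.81) = 6.292 m

h_f ≈ 6.29 m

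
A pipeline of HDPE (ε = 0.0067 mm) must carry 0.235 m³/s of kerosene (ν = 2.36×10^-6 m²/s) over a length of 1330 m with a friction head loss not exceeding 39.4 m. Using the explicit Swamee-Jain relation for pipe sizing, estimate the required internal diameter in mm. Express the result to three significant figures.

D ≈ 296 mm

Swamee-Jain (Type III): D = 0.66·[ε^1.25·(LQ²/(gh_f))^4.75 + ν·Q^9.4·(L/(gh_f))^5.2]^0.04
LQ²/(gh_f) = 0.1900; L/(gh_f) = 3.441
Term 1 = ε^1.25·(…)^4.75 = 1.28×10^-10; Term 2 = ν·Q^9.4·(…)^5.2 = 1.79×10^-9
D = 0.66·(1.28×10^-10 + 1.79×10^-9)^0.04 = 0.2957 m = 296 mm
Check: V = 3.42 m/s, Re = 4.29×10^5, f = 0.01378, h_f = 37.0 m ≈ 39.4 m ✓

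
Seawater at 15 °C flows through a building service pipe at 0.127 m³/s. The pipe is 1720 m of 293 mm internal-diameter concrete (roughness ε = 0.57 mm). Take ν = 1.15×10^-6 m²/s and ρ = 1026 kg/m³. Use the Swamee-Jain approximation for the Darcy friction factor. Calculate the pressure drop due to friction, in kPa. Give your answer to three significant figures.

V = 4Q/(πD²) = 4·0.127/(π·0.293²) = 1.884 m/s
Re = VD/ν = 1.884·0.293/1.15×10^-6 = 4.80×10^5 → turbulent
ε/D = 0.57/293 = 0.00195
Swamee-Jain: f = 0.02375
h_f = f(L/D)V²/(2g) = 0.02375·(1720/0.293)·1.884²/(2·9.81) = 25.22 m
Δp = ρg·h_f = 1026·9.81·25.22 = 253.8 kPa

Δp ≈ 254 kPa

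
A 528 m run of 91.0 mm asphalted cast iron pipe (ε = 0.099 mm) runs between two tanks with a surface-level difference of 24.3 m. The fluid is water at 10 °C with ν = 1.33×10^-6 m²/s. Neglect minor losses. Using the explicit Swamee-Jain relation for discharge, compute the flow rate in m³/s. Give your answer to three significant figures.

Q ≈ 0.0126 m³/s

Swamee-Jain (Type II): Q = -0.965·√(gD⁵h_f/L)·ln[ε/(3.7D) + √(3.17ν²L/(gD³h_f))]
√(gD⁵h_f/L) = √(9.81·0.0910⁵·24.3/528) = 0.001679
ε/(3.7D) = 2.94×10^-4; √(3.17ν²L/(gD³h_f)) = 1.28×10^-4
Q = -0.965·0.001679·ln(4.224×10^-4) = 0.01258 m³/s
Check: V = 1.93 m/s, Re = 1.32×10^5, f = 0.02212, h_f = 24.5 m ≈ 24.3 m ✓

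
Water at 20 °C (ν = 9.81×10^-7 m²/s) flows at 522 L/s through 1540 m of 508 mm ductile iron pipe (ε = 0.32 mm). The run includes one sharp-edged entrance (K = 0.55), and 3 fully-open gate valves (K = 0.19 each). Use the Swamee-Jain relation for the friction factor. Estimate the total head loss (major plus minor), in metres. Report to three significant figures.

H_L ≈ 18.8 m

V = 4Q/(πD²) = 2.575 m/s; V²/2g = 0.3381 m
Re = 1.33×10^6, ε/D = 6.30×10^-4 → f = 0.01801 (Swamee-Jain)
Major: h_f = f(L/D)·V²/2g = 0.01801·3031·0.3381 = 18.45 m
Minor: ΣK = 1.12; h_m = ΣK·V²/2g = 0.3786 m
Total H_L = 18.45 + 0.3786 = 18.83 m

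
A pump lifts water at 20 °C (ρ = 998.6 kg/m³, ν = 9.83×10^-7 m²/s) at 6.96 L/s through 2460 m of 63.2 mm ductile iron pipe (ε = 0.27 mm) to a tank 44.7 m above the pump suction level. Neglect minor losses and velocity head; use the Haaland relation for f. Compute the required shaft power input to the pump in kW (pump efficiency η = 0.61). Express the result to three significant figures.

V = 4Q/(πD²) = 2.219 m/s; Re = 1.43×10^5; ε/D = 0.00427; f = 0.02969
h_f = f(L/D)V²/2g = 290.0 m
Total head H = z + h_f = 44.7 + 290.0 = 334.7 m
P_hyd = ρgQH = 998.6·9.81·0.00696·334.7 = 22.82 kW
P_shaft = P_hyd/η = 22.82/0.61 = 37.41 kW

P_shaft ≈ 37.4 kW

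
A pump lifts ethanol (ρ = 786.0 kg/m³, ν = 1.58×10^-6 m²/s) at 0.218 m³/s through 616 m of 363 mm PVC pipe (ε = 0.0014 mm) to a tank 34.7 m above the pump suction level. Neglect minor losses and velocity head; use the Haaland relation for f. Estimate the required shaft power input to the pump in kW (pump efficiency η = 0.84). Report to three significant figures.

V = 4Q/(πD²) = 2.106 m/s; Re = 4.84×10^5; ε/D = 3.86×10^-6; f = 0.01318
h_f = f(L/D)V²/2g = 5.058 m
Total head H = z + h_f = 34.7 + 5.058 = 39.76 m
P_hyd = ρgQH = 786.0·9.81·0.218·39.76 = 66.83 kW
P_shaft = P_hyd/η = 66.83/0.84 = 79.56 kW

P_shaft ≈ 79.6 kW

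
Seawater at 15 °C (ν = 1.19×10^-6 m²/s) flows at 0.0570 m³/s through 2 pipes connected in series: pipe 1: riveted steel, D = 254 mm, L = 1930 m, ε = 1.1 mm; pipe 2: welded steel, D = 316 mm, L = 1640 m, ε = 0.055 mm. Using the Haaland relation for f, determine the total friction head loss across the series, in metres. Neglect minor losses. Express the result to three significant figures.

Pipe 1: V = 1.125 m/s, Re = 2.40×10^5, ε/D = 0.00433, f = 0.02954, h_1 = f(L/D)V²/2g = 14.48 m
Pipe 2: V = 0.7268 m/s, Re = 1.93×10^5, ε/D = 1.74×10^-4, f = 0.01678, h_2 = f(L/D)V²/2g = 2.345 m
Series → Q common, losses add: H = Σh = 16.82 m

H ≈ 16.8 m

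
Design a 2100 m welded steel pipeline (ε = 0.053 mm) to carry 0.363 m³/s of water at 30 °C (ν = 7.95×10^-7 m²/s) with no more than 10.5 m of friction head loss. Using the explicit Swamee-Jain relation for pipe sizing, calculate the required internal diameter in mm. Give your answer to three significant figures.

Swamee-Jain (Type III): D = 0.66·[ε^1.25·(LQ²/(gh_f))^4.75 + ν·Q^9.4·(L/(gh_f))^5.2]^0.04
LQ²/(gh_f) = 2.686; L/(gh_f) = 20.39
Term 1 = ε^1.25·(…)^4.75 = 4.94×10^-4; Term 2 = ν·Q^9.4·(…)^5.2 = 3.73×10^-4
D = 0.66·(4.94×10^-4 + 3.73×10^-4)^0.04 = 0.4978 m = 498 mm
Check: V = 1.86 m/s, Re = 1.17×10^6, f = 0.01344, h_f = 10.0 m ≈ 10.5 m ✓

D ≈ 498 mm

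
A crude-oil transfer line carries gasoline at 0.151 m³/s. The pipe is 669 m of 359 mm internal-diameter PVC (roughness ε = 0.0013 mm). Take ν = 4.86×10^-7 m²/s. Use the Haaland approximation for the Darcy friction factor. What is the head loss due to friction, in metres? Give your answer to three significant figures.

h_f ≈ 2.42 m

V = 4Q/(πD²) = 4·0.151/(π·0.359²) = 1.492 m/s
Re = VD/ν = 1.492·0.359/4.86×10^-7 = 1.10×10^6 → turbulent
ε/D = 0.0013/359 = 3.62×10^-6
Haaland: f = 0.01146
h_f = f(L/D)V²/(2g) = 0.01146·(669/0.359)·1.492²/(2·9.81) = 2.423 m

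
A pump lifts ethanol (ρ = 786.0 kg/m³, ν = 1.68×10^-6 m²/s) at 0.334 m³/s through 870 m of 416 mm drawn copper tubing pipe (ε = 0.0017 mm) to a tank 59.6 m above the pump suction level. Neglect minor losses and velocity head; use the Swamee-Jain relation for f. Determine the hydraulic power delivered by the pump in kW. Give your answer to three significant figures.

V = 4Q/(πD²) = 2.457 m/s; Re = 6.08×10^5; ε/D = 4.09×10^-6; f = 0.01272
h_f = f(L/D)V²/2g = 8.186 m
Total head H = z + h_f = 59.6 + 8.186 = 67.79 m
P_hyd = ρgQH = 786.0·9.81·0.334·67.79 = 174.6 kW

P_hyd ≈ 175 kW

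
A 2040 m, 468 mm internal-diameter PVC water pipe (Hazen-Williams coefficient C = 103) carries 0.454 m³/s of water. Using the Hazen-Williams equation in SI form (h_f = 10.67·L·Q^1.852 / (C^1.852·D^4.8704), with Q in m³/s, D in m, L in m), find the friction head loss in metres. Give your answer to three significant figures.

h_f = 10.67·2040·0.454^1.852 / (103^1.852·0.468^4.8704) = 38.10 m

h_f ≈ 38.1 m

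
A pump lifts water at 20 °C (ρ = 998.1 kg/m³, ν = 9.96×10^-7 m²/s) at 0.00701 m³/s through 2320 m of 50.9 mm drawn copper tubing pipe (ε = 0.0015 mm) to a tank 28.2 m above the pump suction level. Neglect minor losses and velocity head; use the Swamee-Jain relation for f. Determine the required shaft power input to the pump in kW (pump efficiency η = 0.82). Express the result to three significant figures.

P_shaft ≈ 39.7 kW

V = 4Q/(πD²) = 3.445 m/s; Re = 1.76×10^5; ε/D = 2.95×10^-5; f = 0.01617
h_f = f(L/D)V²/2g = 445.9 m
Total head H = z + h_f = 28.2 + 445.9 = 474.1 m
P_hyd = ρgQH = 998.1·9.81·0.00701·474.1 = 32.54 kW
P_shaft = P_hyd/η = 32.54/0.82 = 39.69 kW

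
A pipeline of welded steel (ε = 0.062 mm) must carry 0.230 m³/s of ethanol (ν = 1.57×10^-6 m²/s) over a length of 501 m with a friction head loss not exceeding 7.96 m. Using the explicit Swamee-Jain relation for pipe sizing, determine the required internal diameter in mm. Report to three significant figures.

D ≈ 339 mm

Swamee-Jain (Type III): D = 0.66·[ε^1.25·(LQ²/(gh_f))^4.75 + ν·Q^9.4·(L/(gh_f))^5.2]^0.04
LQ²/(gh_f) = 0.3394; L/(gh_f) = 6.416
Term 1 = ε^1.25·(…)^4.75 = 3.25×10^-8; Term 2 = ν·Q^9.4·(…)^5.2 = 2.48×10^-8
D = 0.66·(3.25×10^-8 + 2.48×10^-8)^0.04 = 0.3387 m = 339 mm
Check: V = 2.55 m/s, Re = 5.51×10^5, f = 0.01522, h_f = 7.48 m ≈ 7.96 m ✓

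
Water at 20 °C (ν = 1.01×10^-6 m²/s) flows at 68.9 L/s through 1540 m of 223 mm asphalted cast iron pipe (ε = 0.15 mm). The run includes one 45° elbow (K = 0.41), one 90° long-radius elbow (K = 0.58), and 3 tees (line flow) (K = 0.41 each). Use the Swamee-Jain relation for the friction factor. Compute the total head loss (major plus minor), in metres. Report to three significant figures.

V = 4Q/(πD²) = 1.764 m/s; V²/2g = 0.1586 m
Re = 3.89×10^5, ε/D = 6.73×10^-4 → f = 0.01899 (Swamee-Jain)
Major: h_f = f(L/D)·V²/2g = 0.01899·6906·0.1586 = 20.80 m
Minor: ΣK = 2.22; h_m = ΣK·V²/2g = 0.3521 m
Total H_L = 20.80 + 0.3521 = 21.15 m

H_L ≈ 21.2 m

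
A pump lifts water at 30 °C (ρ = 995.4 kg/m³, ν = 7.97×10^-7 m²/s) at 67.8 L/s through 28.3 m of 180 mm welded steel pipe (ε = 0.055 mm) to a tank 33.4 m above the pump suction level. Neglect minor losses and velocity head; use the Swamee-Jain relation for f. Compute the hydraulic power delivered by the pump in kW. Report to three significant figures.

P_hyd ≈ 22.7 kW

V = 4Q/(πD²) = 2.664 m/s; Re = 6.02×10^5; ε/D = 3.06×10^-4; f = 0.01622
h_f = f(L/D)V²/2g = 0.9228 m
Total head H = z + h_f = 33.4 + 0.9228 = 34.32 m
P_hyd = ρgQH = 995.4·9.81·0.0678·34.32 = 22.72 kW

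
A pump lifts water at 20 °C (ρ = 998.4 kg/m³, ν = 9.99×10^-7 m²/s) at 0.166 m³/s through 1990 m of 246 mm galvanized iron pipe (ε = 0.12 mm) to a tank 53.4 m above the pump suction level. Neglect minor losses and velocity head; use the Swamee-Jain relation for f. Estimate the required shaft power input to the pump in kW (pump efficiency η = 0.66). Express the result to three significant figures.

V = 4Q/(πD²) = 3.493 m/s; Re = 8.60×10^5; ε/D = 4.88×10^-4; f = 0.01730
h_f = f(L/D)V²/2g = 87.01 m
Total head H = z + h_f = 53.4 + 87.01 = 140.4 m
P_hyd = ρgQH = 998.4·9.81·0.166·140.4 = 228.3 kW
P_shaft = P_hyd/η = 228.3/0.66 = 345.9 kW

P_shaft ≈ 346 kW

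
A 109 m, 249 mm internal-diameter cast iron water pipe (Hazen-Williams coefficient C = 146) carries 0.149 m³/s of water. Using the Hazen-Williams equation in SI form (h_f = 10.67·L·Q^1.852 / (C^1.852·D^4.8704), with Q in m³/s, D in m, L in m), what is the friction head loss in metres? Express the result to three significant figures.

h_f ≈ 2.93 m

h_f = 10.67·109·0.149^1.852 / (146^1.852·0.249^4.8704) = 2.929 m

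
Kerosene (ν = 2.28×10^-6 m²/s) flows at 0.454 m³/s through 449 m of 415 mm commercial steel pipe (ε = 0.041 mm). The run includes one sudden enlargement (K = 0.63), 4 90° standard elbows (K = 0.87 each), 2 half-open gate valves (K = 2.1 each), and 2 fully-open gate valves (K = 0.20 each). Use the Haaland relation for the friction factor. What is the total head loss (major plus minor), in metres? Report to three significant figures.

V = 4Q/(πD²) = 3.356 m/s; V²/2g = 0.5742 m
Re = 6.11×10^5, ε/D = 9.88×10^-5 → f = 0.01394 (Haaland)
Major: h_f = f(L/D)·V²/2g = 0.01394·1082·0.5742 = 8.657 m
Minor: ΣK = 8.71; h_m = ΣK·V²/2g = 5.001 m
Total H_L = 8.657 + 5.001 = 13.66 m

H_L ≈ 13.7 m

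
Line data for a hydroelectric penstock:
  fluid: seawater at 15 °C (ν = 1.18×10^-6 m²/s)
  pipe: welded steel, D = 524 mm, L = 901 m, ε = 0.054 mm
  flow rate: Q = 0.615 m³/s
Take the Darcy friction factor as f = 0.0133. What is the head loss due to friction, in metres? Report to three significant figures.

V = 4Q/(πD²) = 4·0.615/(π·0.524²) = 2.852 m/s
h_f = f(L/D)V²/(2g) = 0.01330·(901/0.524)·2.852²/(2·9.81) = 9.480 m

h_f ≈ 9.48 m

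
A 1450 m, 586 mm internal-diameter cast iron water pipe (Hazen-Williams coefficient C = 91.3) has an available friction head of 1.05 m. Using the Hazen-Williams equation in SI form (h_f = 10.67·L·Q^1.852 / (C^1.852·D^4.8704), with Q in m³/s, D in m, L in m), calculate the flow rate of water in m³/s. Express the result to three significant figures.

Rearranging: Q = [h_f·C^1.852·D^4.8704 / (10.67·L)]^(1/1.852)
Q = [1.05·91.3^1.852·0.586^4.8704 / (10.67·1450)]^0.540 = 0.1257 m³/s

Q ≈ 0.126 m³/s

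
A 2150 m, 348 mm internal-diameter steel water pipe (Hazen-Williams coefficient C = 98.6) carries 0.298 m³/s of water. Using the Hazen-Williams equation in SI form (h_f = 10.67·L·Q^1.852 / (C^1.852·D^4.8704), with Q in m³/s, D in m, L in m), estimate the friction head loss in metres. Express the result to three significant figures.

h_f ≈ 84.5 m

h_f = 10.67·2150·0.298^1.852 / (98.6^1.852·0.348^4.8704) = 84.51 m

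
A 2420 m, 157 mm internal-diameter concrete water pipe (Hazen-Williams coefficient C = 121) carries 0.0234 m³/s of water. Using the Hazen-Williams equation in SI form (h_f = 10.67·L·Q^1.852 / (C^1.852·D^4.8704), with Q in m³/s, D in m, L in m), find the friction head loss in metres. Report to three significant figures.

h_f ≈ 28.2 m

h_f = 10.67·2420·0.0234^1.852 / (121^1.852·0.157^4.8704) = 28.23 m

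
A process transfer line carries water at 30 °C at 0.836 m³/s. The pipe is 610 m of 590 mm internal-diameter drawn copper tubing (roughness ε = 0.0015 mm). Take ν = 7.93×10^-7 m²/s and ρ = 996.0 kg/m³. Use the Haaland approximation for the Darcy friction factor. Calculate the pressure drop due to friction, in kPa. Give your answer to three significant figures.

Δp ≈ 49.2 kPa

V = 4Q/(πD²) = 4·0.836/(π·0.590²) = 3.058 m/s
Re = VD/ν = 3.058·0.590/7.93×10^-7 = 2.28×10^6 → turbulent
ε/D = 0.0015/590 = 2.54×10^-6
Haaland: f = 0.01021
h_f = f(L/D)V²/(2g) = 0.01021·(610/0.590)·3.058²/(2·9.81) = 5.031 m
Δp = ρg·h_f = 996.0·9.81·5.031 = 49.16 kPa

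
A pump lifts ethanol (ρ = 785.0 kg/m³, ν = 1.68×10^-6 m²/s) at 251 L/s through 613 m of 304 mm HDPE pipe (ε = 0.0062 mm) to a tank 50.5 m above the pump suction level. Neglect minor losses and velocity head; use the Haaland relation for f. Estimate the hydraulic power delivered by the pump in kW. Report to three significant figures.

V = 4Q/(πD²) = 3.458 m/s; Re = 6.26×10^5; ε/D = 2.04×10^-5; f = 0.01284
h_f = f(L/D)V²/2g = 15.77 m
Total head H = z + h_f = 50.5 + 15.77 = 66.27 m
P_hyd = ρgQH = 785.0·9.81·0.251·66.27 = 128.1 kW

P_hyd ≈ 128 kW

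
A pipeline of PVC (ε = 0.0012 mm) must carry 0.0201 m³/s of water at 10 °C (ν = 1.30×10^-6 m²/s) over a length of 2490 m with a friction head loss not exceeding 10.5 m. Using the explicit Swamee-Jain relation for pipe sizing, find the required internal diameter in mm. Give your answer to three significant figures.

Swamee-Jain (Type III): D = 0.66·[ε^1.25·(LQ²/(gh_f))^4.75 + ν·Q^9.4·(L/(gh_f))^5.2]^0.04
LQ²/(gh_f) = 0.009766; L/(gh_f) = 24.17
Term 1 = ε^1.25·(…)^4.75 = 1.12×10^-17; Term 2 = ν·Q^9.4·(…)^5.2 = 2.28×10^-15
D = 0.66·(1.12×10^-17 + 2.28×10^-15)^0.04 = 0.1714 m = 171 mm
Check: V = 0.871 m/s, Re = 1.15×10^5, f = 0.01740, h_f = 9.79 m ≈ 10.5 m ✓

D ≈ 171 mm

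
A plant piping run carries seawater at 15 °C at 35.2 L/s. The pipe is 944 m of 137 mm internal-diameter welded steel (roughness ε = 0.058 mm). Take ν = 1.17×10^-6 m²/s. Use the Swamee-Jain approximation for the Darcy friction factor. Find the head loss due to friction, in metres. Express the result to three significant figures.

V = 4Q/(πD²) = 4·0.0352/(π·0.137²) = 2.388 m/s
Re = VD/ν = 2.388·0.137/1.17×10^-6 = 2.80×10^5 → turbulent
ε/D = 0.058/137 = 4.23×10^-4
Swamee-Jain: f = 0.01797
h_f = f(L/D)V²/(2g) = 0.01797·(944/0.137)·2.388²/(2·9.81) = 35.99 m

h_f ≈ 36.0 m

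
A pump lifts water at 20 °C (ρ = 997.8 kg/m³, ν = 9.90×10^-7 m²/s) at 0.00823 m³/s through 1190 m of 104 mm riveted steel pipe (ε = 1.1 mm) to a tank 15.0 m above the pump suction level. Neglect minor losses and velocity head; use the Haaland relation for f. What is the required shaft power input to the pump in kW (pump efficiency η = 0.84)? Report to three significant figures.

V = 4Q/(πD²) = 0.9688 m/s; Re = 1.02×10^5; ε/D = 0.0106; f = 0.03924
h_f = f(L/D)V²/2g = 21.48 m
Total head H = z + h_f = 15.0 + 21.48 = 36.48 m
P_hyd = ρgQH = 997.8·9.81·0.00823·36.48 = 2.939 kW
P_shaft = P_hyd/η = 2.939/0.84 = 3.499 kW

P_shaft ≈ 3.50 kW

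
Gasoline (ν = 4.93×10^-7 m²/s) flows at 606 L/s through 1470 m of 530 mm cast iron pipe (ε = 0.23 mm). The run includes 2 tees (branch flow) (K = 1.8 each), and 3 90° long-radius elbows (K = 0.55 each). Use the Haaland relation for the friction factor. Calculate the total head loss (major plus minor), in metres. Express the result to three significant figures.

V = 4Q/(πD²) = 2.747 m/s; V²/2g = 0.3846 m
Re = 2.95×10^6, ε/D = 4.34×10^-4 → f = 0.01638 (Haaland)
Major: h_f = f(L/D)·V²/2g = 0.01638·2774·0.3846 = 17.47 m
Minor: ΣK = 5.25; h_m = ΣK·V²/2g = 2.019 m
Total H_L = 17.47 + 2.019 = 19.49 m

H_L ≈ 19.5 m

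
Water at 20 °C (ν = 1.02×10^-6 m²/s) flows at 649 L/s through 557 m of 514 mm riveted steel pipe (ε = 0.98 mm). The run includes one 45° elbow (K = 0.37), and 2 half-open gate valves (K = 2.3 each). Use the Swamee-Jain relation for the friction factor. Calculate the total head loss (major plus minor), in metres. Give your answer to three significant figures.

H_L ≈ 15.1 m

V = 4Q/(πD²) = 3.128 m/s; V²/2g = 0.4986 m
Re = 1.58×10^6, ε/D = 0.00191 → f = 0.02330 (Swamee-Jain)
Major: h_f = f(L/D)·V²/2g = 0.02330·1084·0.4986 = 12.59 m
Minor: ΣK = 4.97; h_m = ΣK·V²/2g = 2.478 m
Total H_L = 12.59 + 2.478 = 15.07 m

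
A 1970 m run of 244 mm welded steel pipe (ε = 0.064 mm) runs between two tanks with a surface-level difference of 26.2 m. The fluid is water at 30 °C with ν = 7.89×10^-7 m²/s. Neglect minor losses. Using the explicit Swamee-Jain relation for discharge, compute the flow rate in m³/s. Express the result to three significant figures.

Q ≈ 0.0941 m³/s

Swamee-Jain (Type II): Q = -0.965·√(gD⁵h_f/L)·ln[ε/(3.7D) + √(3.17ν²L/(gD³h_f))]
√(gD⁵h_f/L) = √(9.81·0.244⁵·26.2/1970) = 0.01062
ε/(3.7D) = 7.09×10^-5; √(3.17ν²L/(gD³h_f)) = 3.23×10^-5
Q = -0.965·0.01062·ln(1.032×10^-4) = 0.09409 m³/s
Check: V = 2.01 m/s, Re = 6.22×10^5, f = 0.01582, h_f = 26.4 m ≈ 26.2 m ✓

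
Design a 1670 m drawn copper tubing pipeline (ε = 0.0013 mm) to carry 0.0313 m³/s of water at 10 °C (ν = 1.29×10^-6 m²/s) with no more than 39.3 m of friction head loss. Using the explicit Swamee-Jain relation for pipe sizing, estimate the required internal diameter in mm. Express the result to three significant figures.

Swamee-Jain (Type III): D = 0.66·[ε^1.25·(LQ²/(gh_f))^4.75 + ν·Q^9.4·(L/(gh_f))^5.2]^0.04
LQ²/(gh_f) = 0.004244; L/(gh_f) = 4.332
Term 1 = ε^1.25·(…)^4.75 = 2.37×10^-19; Term 2 = ν·Q^9.4·(…)^5.2 = 1.90×10^-17
D = 0.66·(2.37×10^-19 + 1.90×10^-17)^0.04 = 0.1416 m = 142 mm
Check: V = 1.99 m/s, Re = 2.18×10^5, f = 0.01536, h_f = 36.5 m ≈ 39.3 m ✓

D ≈ 142 mm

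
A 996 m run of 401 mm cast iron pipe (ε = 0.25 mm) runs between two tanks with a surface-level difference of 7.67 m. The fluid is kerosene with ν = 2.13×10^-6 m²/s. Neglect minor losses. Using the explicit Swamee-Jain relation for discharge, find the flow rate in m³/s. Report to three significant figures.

Swamee-Jain (Type II): Q = -0.965·√(gD⁵h_f/L)·ln[ε/(3.7D) + √(3.17ν²L/(gD³h_f))]
√(gD⁵h_f/L) = √(9.81·0.401⁵·7.67/996) = 0.02799
ε/(3.7D) = 1.68×10^-4; √(3.17ν²L/(gD³h_f)) = 5.43×10^-5
Q = -0.965·0.02799·ln(2.228×10^-4) = 0.2271 m³/s
Check: V = 1.80 m/s, Re = 3.39×10^5, f = 0.01887, h_f = 7.72 m ≈ 7.67 m ✓

Q ≈ 0.227 m³/s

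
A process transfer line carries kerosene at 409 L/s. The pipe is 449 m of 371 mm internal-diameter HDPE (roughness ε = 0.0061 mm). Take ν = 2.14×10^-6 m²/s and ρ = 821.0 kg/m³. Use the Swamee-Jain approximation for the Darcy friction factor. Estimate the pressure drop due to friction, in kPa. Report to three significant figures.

Δp ≈ 90.9 kPa

V = 4Q/(πD²) = 4·0.409/(π·0.371²) = 3.783 m/s
Re = VD/ν = 3.783·0.371/2.14×10^-6 = 6.56×10^5 → turbulent
ε/D = 0.0061/371 = 1.64×10^-5
Swamee-Jain: f = 0.01279
h_f = f(L/D)V²/(2g) = 0.01279·(449/0.371)·3.783²/(2·9.81) = 11.29 m
Δp = ρg·h_f = 821.0·9.81·11.29 = 90.92 kPa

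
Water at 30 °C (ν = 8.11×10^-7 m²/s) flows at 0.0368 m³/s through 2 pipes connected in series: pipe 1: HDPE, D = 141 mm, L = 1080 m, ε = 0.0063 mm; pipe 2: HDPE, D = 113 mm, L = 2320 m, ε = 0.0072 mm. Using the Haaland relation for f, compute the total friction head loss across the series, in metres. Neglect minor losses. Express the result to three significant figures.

H ≈ 225 m

Pipe 1: V = 2.357 m/s, Re = 4.10×10^5, ε/D = 4.47×10^-5, f = 0.01402, h_1 = f(L/D)V²/2g = 30.40 m
Pipe 2: V = 3.669 m/s, Re = 5.11×10^5, ε/D = 6.37×10^-5, f = 0.01380, h_2 = f(L/D)V²/2g = 194.4 m
Series → Q common, losses add: H = Σh = 224.8 m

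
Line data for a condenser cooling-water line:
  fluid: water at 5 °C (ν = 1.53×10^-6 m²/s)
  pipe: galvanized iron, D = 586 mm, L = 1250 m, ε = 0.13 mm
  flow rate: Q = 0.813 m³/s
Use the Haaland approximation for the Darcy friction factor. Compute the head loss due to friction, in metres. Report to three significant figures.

h_f ≈ 14.6 m

V = 4Q/(πD²) = 4·0.813/(π·0.586²) = 3.014 m/s
Re = VD/ν = 3.014·0.586/1.53×10^-6 = 1.15×10^6 → turbulent
ε/D = 0.13/586 = 2.22×10^-4
Haaland: f = 0.01474
h_f = f(L/D)V²/(2g) = 0.01474·(1250/0.586)·3.014²/(2·9.81) = 14.56 m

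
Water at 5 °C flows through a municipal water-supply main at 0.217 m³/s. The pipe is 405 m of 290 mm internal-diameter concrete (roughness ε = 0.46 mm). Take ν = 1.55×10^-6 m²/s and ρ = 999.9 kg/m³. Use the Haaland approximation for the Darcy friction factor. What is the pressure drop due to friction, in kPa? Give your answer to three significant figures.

V = 4Q/(πD²) = 4·0.217/(π·0.290²) = 3.285 m/s
Re = VD/ν = 3.285·0.290/1.55×10^-6 = 6.15×10^5 → turbulent
ε/D = 0.46/290 = 0.00159
Haaland: f = 0.02239
h_f = f(L/D)V²/(2g) = 0.02239·(405/0.290)·3.285²/(2·9.81) = 17.20 m
Δp = ρg·h_f = 999.9·9.81·17.20 = 168.8 kPa

Δp ≈ 169 kPa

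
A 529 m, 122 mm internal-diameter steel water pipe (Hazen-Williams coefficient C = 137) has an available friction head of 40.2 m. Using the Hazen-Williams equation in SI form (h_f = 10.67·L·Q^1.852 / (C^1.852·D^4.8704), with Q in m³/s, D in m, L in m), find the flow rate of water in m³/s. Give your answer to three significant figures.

Rearranging: Q = [h_f·C^1.852·D^4.8704 / (10.67·L)]^(1/1.852)
Q = [40.2·137^1.852·0.122^4.8704 / (10.67·529)]^0.540 = 0.03754 m³/s

Q ≈ 0.0375 m³/s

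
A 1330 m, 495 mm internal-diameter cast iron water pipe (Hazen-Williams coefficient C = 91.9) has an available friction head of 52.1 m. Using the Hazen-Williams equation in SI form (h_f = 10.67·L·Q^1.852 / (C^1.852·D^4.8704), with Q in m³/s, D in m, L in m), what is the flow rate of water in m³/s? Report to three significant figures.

Rearranging: Q = [h_f·C^1.852·D^4.8704 / (10.67·L)]^(1/1.852)
Q = [52.1·91.9^1.852·0.495^4.8704 / (10.67·1330)]^0.540 = 0.7003 m³/s

Q ≈ 0.700 m³/s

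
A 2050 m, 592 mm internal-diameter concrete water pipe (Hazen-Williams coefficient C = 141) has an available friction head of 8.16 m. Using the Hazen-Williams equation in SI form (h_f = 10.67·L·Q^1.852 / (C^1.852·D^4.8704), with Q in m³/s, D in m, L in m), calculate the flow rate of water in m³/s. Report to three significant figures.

Rearranging: Q = [h_f·C^1.852·D^4.8704 / (10.67·L)]^(1/1.852)
Q = [8.16·141^1.852·0.592^4.8704 / (10.67·2050)]^0.540 = 0.5005 m³/s

Q ≈ 0.500 m³/s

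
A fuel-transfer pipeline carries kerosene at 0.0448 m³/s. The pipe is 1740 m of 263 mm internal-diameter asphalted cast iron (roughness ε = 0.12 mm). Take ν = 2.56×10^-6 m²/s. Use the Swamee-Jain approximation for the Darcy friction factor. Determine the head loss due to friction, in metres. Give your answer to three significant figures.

V = 4Q/(πD²) = 4·0.0448/(π·0.263²) = 0.8247 m/s
Re = VD/ν = 0.8247·0.263/2.56×10^-6 = 8.47×10^4 → turbulent
ε/D = 0.12/263 = 4.56×10^-4
Swamee-Jain: f = 0.02069
h_f = f(L/D)V²/(2g) = 0.02069·(1740/0.263)·0.8247²/(2·9.81) = 4.744 m

h_f ≈ 4.74 m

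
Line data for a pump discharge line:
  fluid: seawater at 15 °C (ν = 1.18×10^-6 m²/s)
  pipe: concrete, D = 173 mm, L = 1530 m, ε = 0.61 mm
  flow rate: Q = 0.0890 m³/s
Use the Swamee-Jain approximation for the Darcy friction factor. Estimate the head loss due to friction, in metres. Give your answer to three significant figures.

V = 4Q/(πD²) = 4·0.0890/(π·0.173²) = 3.786 m/s
Re = VD/ν = 3.786·0.173/1.18×10^-6 = 5.55×10^5 → turbulent
ε/D = 0.61/173 = 0.00353
Swamee-Jain: f = 0.02771
h_f = f(L/D)V²/(2g) = 0.02771·(1530/0.173)·3.786²/(2·9.81) = 179.1 m

h_f ≈ 179 m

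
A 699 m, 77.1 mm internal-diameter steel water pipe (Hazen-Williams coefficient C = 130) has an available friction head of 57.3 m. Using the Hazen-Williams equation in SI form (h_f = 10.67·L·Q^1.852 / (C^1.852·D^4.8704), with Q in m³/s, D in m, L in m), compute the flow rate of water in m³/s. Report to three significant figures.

Q ≈ 0.0111 m³/s

Rearranging: Q = [h_f·C^1.852·D^4.8704 / (10.67·L)]^(1/1.852)
Q = [57.3·130^1.852·0.0771^4.8704 / (10.67·699)]^0.540 = 0.01110 m³/s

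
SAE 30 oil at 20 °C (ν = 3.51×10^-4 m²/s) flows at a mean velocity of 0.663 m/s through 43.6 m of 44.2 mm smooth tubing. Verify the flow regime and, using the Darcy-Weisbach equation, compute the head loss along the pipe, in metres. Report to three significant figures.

Re = VD/ν = 0.663·0.04420/3.51×10^-4 = 83.5 → laminar (Re < 2300)
f = 64/Re = 0.7666
h_f = f(L/D)V²/(2g) = 0.7666·(43.6/0.04420)·0.663²/(2·9.81) = 16.94 m

h_f ≈ 16.9 m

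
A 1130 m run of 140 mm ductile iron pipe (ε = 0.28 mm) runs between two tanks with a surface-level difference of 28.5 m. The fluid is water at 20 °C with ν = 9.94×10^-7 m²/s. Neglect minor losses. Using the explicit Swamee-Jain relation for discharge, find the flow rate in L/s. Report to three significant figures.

Q ≈ 26.1 L/s

Swamee-Jain (Type II): Q = -0.965·√(gD⁵h_f/L)·ln[ε/(3.7D) + √(3.17ν²L/(gD³h_f))]
√(gD⁵h_f/L) = √(9.81·0.140⁵·28.5/1130) = 0.003648
ε/(3.7D) = 5.41×10^-4; √(3.17ν²L/(gD³h_f)) = 6.79×10^-5
Q = -0.965·0.003648·ln(6.085×10^-4) = 0.02607 m³/s
Check: V = 1.69 m/s, Re = 2.38×10^5, f = 0.02434, h_f = 28.7 m ≈ 28.5 m ✓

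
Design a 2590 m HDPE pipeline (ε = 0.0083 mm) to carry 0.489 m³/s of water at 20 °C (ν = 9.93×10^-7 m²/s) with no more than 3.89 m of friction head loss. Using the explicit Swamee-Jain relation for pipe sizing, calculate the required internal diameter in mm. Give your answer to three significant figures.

D ≈ 699 mm

Swamee-Jain (Type III): D = 0.66·[ε^1.25·(LQ²/(gh_f))^4.75 + ν·Q^9.4·(L/(gh_f))^5.2]^0.04
LQ²/(gh_f) = 16.23; L/(gh_f) = 67.87
Term 1 = ε^1.25·(…)^4.75 = 0.250; Term 2 = ν·Q^9.4·(…)^5.2 = 3.99
D = 0.66·(0.250 + 3.99)^0.04 = 0.6993 m = 699 mm
Check: V = 1.27 m/s, Re = 8.97×10^5, f = 0.01209, h_f = 3.70 m ≈ 3.89 m ✓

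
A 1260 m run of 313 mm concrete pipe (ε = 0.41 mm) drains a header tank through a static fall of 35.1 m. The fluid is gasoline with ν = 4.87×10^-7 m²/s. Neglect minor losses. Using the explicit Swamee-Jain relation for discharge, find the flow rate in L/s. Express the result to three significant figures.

Q ≈ 219 L/s

Swamee-Jain (Type II): Q = -0.965·√(gD⁵h_f/L)·ln[ε/(3.7D) + √(3.17ν²L/(gD³h_f))]
√(gD⁵h_f/L) = √(9.81·0.313⁵·35.1/1260) = 0.02865
ε/(3.7D) = 3.54×10^-4; √(3.17ν²L/(gD³h_f)) = 9.47×10^-6
Q = -0.965·0.02865·ln(3.635×10^-4) = 0.2190 m³/s
Check: V = 2.85 m/s, Re = 1.83×10^6, f = 0.02119, h_f = 35.2 m ≈ 35.1 m ✓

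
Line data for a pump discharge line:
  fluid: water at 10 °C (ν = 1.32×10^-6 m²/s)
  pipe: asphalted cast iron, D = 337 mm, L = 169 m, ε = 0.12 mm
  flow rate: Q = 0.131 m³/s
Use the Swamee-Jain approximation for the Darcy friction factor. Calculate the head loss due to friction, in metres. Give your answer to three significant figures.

h_f ≈ 0.945 m

V = 4Q/(πD²) = 4·0.131/(π·0.337²) = 1.469 m/s
Re = VD/ν = 1.469·0.337/1.32×10^-6 = 3.75×10^5 → turbulent
ε/D = 0.12/337 = 3.56×10^-4
Swamee-Jain: f = 0.01714
h_f = f(L/D)V²/(2g) = 0.01714·(169/0.337)·1.469²/(2·9.81) = 0.9447 m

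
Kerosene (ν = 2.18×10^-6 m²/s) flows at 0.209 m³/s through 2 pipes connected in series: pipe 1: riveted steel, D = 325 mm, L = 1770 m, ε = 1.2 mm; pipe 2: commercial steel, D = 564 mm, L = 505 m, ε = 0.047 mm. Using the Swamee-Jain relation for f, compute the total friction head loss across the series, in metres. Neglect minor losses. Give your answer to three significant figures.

H ≈ 50.2 m

Pipe 1: V = 2.519 m/s, Re = 3.76×10^5, ε/D = 0.00369, f = 0.02820, h_1 = f(L/D)V²/2g = 49.68 m
Pipe 2: V = 0.8366 m/s, Re = 2.16×10^5, ε/D = 8.33×10^-5, f = 0.01605, h_2 = f(L/D)V²/2g = 0.5127 m
Series → Q common, losses add: H = Σh = 50.19 m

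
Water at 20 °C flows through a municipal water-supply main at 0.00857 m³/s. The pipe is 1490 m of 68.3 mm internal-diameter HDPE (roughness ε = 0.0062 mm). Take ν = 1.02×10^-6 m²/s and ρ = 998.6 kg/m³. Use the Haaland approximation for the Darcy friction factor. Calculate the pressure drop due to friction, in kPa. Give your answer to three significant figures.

Δp ≈ 1000 kPa

V = 4Q/(πD²) = 4·0.00857/(π·0.0683²) = 2.339 m/s
Re = VD/ν = 2.339·0.0683/1.02×10^-6 = 1.57×10^5 → turbulent
ε/D = 0.0062/68.3 = 9.08×10^-5
Haaland: f = 0.01680
h_f = f(L/D)V²/(2g) = 0.01680·(1490/0.0683)·2.339²/(2·9.81) = 102.2 m
Δp = ρg·h_f = 998.6·9.81·102.2 = 1001 kPa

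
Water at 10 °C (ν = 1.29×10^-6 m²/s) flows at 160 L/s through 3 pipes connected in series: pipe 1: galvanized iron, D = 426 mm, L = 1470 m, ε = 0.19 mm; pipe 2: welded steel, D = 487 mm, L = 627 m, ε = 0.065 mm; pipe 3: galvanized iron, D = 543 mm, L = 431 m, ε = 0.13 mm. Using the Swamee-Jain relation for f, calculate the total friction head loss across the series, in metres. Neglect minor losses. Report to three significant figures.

H ≈ 5.01 m

Pipe 1: V = 1.123 m/s, Re = 3.71×10^5, ε/D = 4.46×10^-4, f = 0.01774, h_1 = f(L/D)V²/2g = 3.933 m
Pipe 2: V = 0.8590 m/s, Re = 3.24×10^5, ε/D = 1.33×10^-4, f = 0.01559, h_2 = f(L/D)V²/2g = 0.7549 m
Pipe 3: V = 0.6909 m/s, Re = 2.91×10^5, ε/D = 2.39×10^-4, f = 0.01667, h_3 = f(L/D)V²/2g = 0.3220 m
Series → Q common, losses add: H = Σh = 5.009 m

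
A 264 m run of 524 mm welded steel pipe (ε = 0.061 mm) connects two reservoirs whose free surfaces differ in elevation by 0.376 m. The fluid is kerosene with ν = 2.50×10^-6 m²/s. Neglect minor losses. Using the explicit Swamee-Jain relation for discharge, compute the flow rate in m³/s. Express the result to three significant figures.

Q ≈ 0.203 m³/s

Swamee-Jain (Type II): Q = -0.965·√(gD⁵h_f/L)·ln[ε/(3.7D) + √(3.17ν²L/(gD³h_f))]
√(gD⁵h_f/L) = √(9.81·0.524⁵·0.376/264) = 0.02349
ε/(3.7D) = 3.15×10^-5; √(3.17ν²L/(gD³h_f)) = 9.93×10^-5
Q = -0.965·0.02349·ln(1.307×10^-4) = 0.2027 m³/s
Check: V = 0.940 m/s, Re = 1.97×10^5, f = 0.01656, h_f = 0.376 m ≈ 0.376 m ✓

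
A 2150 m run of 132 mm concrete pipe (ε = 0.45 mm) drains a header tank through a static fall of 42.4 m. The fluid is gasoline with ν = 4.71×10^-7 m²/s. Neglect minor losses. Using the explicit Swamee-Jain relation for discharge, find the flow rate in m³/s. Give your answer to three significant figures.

Swamee-Jain (Type II): Q = -0.965·√(gD⁵h_f/L)·ln[ε/(3.7D) + √(3.17ν²L/(gD³h_f))]
√(gD⁵h_f/L) = √(9.81·0.132⁵·42.4/2150) = 0.002784
ε/(3.7D) = 9.21×10^-4; √(3.17ν²L/(gD³h_f)) = 3.98×10^-5
Q = -0.965·0.002784·ln(9.611×10^-4) = 0.01867 m³/s
Check: V = 1.36 m/s, Re = 3.82×10^5, f = 0.02758, h_f = 42.6 m ≈ 42.4 m ✓

Q ≈ 0.0187 m³/s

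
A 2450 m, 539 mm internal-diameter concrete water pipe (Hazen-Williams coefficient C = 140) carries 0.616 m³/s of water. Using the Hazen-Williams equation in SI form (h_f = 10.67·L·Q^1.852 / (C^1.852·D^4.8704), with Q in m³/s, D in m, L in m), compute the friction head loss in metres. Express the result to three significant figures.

h_f = 10.67·2450·0.616^1.852 / (140^1.852·0.539^4.8704) = 22.92 m

h_f ≈ 22.9 m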